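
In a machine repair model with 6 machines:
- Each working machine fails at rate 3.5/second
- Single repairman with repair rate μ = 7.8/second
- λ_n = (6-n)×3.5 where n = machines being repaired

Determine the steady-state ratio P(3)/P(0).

P(3)/P(0) = ∏_{i=0}^{3-1} λ_i/μ_{i+1}
= (6-0)×3.5/7.8 × (6-1)×3.5/7.8 × (6-2)×3.5/7.8
= 10.8418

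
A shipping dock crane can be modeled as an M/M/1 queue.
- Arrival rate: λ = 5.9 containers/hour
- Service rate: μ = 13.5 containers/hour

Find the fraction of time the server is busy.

Server utilization: ρ = λ/μ
ρ = 5.9/13.5 = 0.4370
The server is busy 43.70% of the time.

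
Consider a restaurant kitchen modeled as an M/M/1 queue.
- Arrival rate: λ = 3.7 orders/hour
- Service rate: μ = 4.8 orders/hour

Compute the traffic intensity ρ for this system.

Server utilization: ρ = λ/μ
ρ = 3.7/4.8 = 0.7708
The server is busy 77.08% of the time.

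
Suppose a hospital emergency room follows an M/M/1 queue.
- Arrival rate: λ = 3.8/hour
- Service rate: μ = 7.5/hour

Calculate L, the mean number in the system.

ρ = λ/μ = 3.8/7.5 = 0.5067
For M/M/1: L = λ/(μ-λ)
L = 3.8/(7.5-3.8) = 3.8/3.70
L = 1.0270 patients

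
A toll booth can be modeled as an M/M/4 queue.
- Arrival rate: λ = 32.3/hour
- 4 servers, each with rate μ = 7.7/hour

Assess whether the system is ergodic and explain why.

Stability requires ρ = λ/(cμ) < 1
ρ = 32.3/(4 × 7.7) = 32.3/30.80 = 1.0487
Since 1.0487 ≥ 1, the system is UNSTABLE.
Need c > λ/μ = 32.3/7.7 = 4.19.
Minimum servers needed: c = 5.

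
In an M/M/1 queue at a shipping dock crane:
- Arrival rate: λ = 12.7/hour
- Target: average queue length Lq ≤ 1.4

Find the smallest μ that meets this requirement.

For M/M/1: Lq = λ²/(μ(μ-λ))
Need Lq ≤ 1.4, i.e. μ(μ-λ) ≥ λ²/1.4
μ² - 12.7μ - 161.29/1.4 ≥ 0  →  μ² - 12.7μ - 115.20714 ≥ 0
Quadratic formula (positive root): μ = [λ + √(λ² + 4×115.20714)]/2
Discriminant: 161.29 + 4×115.20714 = 622.1186, √622.1186 = 24.942305
μ ≥ (12.7 + 24.942305)/2 = 18.8212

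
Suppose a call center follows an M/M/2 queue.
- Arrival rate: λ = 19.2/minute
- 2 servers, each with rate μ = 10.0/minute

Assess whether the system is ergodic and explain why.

Stability requires ρ = λ/(cμ) < 1
ρ = 19.2/(2 × 10.0) = 19.2/20.00 = 0.9600
Since 0.9600 < 1, the system is STABLE.
The servers are busy 96.00% of the time.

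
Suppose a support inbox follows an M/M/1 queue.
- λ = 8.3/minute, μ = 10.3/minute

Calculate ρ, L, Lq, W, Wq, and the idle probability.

Step 1: ρ = λ/μ = 8.3/10.3 = 0.8058
Step 2: L = λ/(μ-λ) = 8.3/2.00 = 4.1500
Step 3: Lq = λ²/(μ(μ-λ)) = 68.89/(10.3×2.00) = 3.3442
Step 4: W = 1/(μ-λ) = 1/2.00 = 0.5000
Step 5: Wq = λ/(μ(μ-λ)) = 8.3/(10.3×2.00) = 0.4029
Step 6: P(0) = 1-ρ = 0.1942
Verify: L = λW = 8.3×0.5000 = 4.1500 ✔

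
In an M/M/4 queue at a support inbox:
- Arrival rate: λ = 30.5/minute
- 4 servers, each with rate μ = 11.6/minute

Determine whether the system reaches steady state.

Stability requires ρ = λ/(cμ) < 1
ρ = 30.5/(4 × 11.6) = 30.5/46.40 = 0.6573
Since 0.6573 < 1, the system is STABLE.
The servers are busy 65.73% of the time.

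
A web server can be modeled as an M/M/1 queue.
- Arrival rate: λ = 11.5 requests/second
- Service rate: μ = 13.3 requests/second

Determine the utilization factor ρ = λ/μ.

Server utilization: ρ = λ/μ
ρ = 11.5/13.3 = 0.8647
The server is busy 86.47% of the time.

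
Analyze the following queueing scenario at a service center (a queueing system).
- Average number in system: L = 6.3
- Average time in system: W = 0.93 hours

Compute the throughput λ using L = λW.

Little's Law: L = λW, so λ = L/W
λ = 6.3/0.93 = 6.7742 customers/hour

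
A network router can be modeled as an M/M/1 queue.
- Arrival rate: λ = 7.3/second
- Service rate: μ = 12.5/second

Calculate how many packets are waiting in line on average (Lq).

ρ = λ/μ = 7.3/12.5 = 0.5840
For M/M/1: Lq = λ²/(μ(μ-λ))
Lq = 53.29/(12.5 × 5.20)
Lq = 0.8198 packets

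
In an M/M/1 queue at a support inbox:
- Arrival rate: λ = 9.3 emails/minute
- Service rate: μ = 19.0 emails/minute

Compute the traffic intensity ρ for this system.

Server utilization: ρ = λ/μ
ρ = 9.3/19.0 = 0.4895
The server is busy 48.95% of the time.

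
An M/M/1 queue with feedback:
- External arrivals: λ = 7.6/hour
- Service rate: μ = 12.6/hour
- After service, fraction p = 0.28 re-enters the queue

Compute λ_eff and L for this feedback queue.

Effective arrival rate: λ_eff = λ/(1-p) = 7.6/(1-0.28) = 7.6/0.72 = 10.555556
ρ = λ_eff/μ = 10.555556/12.6 = 0.8377425
L = ρ/(1-ρ) = 0.8377425/(1-0.8377425) = 5.1630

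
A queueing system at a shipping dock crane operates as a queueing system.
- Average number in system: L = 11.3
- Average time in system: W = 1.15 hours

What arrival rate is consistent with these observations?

Little's Law: L = λW, so λ = L/W
λ = 11.3/1.15 = 9.8261 containers/hour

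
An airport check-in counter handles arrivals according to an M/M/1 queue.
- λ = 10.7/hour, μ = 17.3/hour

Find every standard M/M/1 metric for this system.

Step 1: ρ = λ/μ = 10.7/17.3 = 0.6185
Step 2: L = λ/(μ-λ) = 10.7/6.60 = 1.6212
Step 3: Lq = λ²/(μ(μ-λ)) = 114.49/(17.3×6.60) = 1.0027
Step 4: W = 1/(μ-λ) = 1/6.60 = 0.151515
Step 5: Wq = λ/(μ(μ-λ)) = 10.7/(17.3×6.60) = 0.09371
Step 6: P(0) = 1-ρ = 0.3815
Verify: L = λW = 10.7×0.151515 = 1.6212 ✔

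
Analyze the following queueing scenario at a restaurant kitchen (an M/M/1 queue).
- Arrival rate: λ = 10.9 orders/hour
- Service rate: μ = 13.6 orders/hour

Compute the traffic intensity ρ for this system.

Server utilization: ρ = λ/μ
ρ = 10.9/13.6 = 0.8015
The server is busy 80.15% of the time.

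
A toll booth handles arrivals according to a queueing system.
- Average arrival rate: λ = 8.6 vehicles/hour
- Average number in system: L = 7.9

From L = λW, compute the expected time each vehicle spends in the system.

Little's Law: L = λW, so W = L/λ
W = 7.9/8.6 = 0.9186 hours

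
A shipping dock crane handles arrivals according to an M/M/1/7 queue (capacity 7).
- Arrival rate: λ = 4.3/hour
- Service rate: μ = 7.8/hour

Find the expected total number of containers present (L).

ρ = λ/μ = 4.3/7.8 = 0.55128
P₀ = (1-ρ)/(1-ρ^(K+1)) = (1-0.55128)/(1-0.55128^8) = 0.44872/0.99147 = 0.4526
P_K = P₀×ρ^K = 0.45258 × 0.55128^7 = 0.45258 × 0.015474 = 0.007003
L = ρ[1 - (K+1)ρ^K + Kρ^(K+1)] / [(1-ρ)(1-ρ^(K+1))]
L = 0.55128 × (1 - 8×0.015474 + 7×0.0085306) / ((1 - 0.55128) × (1 - 0.0085306)) = 1.1597 containers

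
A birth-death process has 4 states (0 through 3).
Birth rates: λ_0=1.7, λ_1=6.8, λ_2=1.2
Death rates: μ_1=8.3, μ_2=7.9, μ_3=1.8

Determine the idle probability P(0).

Ratios P(n)/P(0) = (λ₀···λₙ₋₁)/(μ₁···μₙ):
P(1)/P(0) = (1.7)/(8.3) = 0.20482
P(2)/P(0) = (1.7×6.8)/(8.3×7.9) = 0.17630
P(3)/P(0) = (1.7×6.8×1.2)/(8.3×7.9×1.8) = 0.11753

Normalization: ∑ P(n) = 1
P(0) × (1.0000 + 0.20482 + 0.17630 + 0.11753) = 1
P(0) × 1.49865 = 1
P(0) = 1/1.49865 = 0.6673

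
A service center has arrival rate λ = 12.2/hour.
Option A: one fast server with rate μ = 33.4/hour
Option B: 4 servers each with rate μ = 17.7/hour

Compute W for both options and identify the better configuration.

Option A: single server μ = 33.4 (M/M/1)
  ρ_A = 12.2/33.4 = 0.3653
  W_A = 1/(μ-λ) = 1/(33.4-12.2) = 1/21.20 = 0.04717

Option B: 4 servers μ = 17.7 (M/M/4)
  ρ_B = λ/(cμ) = 12.2/(4×17.7) = 0.1723
  Offered load a = λ/μ = cρ = 12.2/17.7 = 0.6893
  P₀ = [ Σₙ₌₀^3 aⁿ/n! + a^4/(4!(1-ρ)) ]⁻¹
  Σ = a^0/0! + a^1/1! + a^2/2! + a^3/3! = 1.0000 + 0.6893 + 0.2375 + 0.05458 = 1.9814
  a^4/(4!(1-ρ)) = 0.2257/(24 × 0.8277) = 0.01136
  P₀ = 1/(1.9814 + 0.01136) = 0.5018
  Lq = P₀·a^4·ρ / (4!(1-ρ)²) = 0.5018 × 0.2257 × 0.1723 / (24 × 0.6851) = 0.001187
  Wq_B = Lq/λ = 0.00118708/12.2 = 0.000097302
  W_B = Wq_B + 1/μ = 0.000097302 + 0.056497 = 0.05659

Since W_A = 0.04717 < W_B = 0.05659, Option A (single fast server) has the shorter time in system.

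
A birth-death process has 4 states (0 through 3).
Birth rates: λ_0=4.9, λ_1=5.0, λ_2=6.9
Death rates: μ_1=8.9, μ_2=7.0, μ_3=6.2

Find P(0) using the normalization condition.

Ratios P(n)/P(0) = (λ₀···λₙ₋₁)/(μ₁···μₙ):
P(1)/P(0) = (4.9)/(8.9) = 0.55056
P(2)/P(0) = (4.9×5.0)/(8.9×7.0) = 0.39326
P(3)/P(0) = (4.9×5.0×6.9)/(8.9×7.0×6.2) = 0.43766

Normalization: ∑ P(n) = 1
P(0) × (1.0000 + 0.55056 + 0.39326 + 0.43766) = 1
P(0) × 2.3815 = 1
P(0) = 1/2.3815 = 0.4199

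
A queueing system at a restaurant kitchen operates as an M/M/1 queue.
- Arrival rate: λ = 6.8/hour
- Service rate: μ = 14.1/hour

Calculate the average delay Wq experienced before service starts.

First, compute utilization: ρ = λ/μ = 6.8/14.1 = 0.4823
For M/M/1: Wq = λ/(μ(μ-λ))
Wq = 6.8/(14.1 × (14.1-6.8))
Wq = 6.8/(14.1 × 7.30)
Wq = 0.06606 hours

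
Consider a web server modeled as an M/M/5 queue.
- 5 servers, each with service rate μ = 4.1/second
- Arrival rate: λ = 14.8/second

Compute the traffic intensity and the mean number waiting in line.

Traffic intensity: ρ = λ/(cμ) = 14.8/(5×4.1) = 0.7220
Since ρ = 0.7220 < 1, system is stable.
Offered load a = λ/μ = cρ = 14.8/4.1 = 3.6098
P₀ = [ Σₙ₌₀^4 aⁿ/n! + a^5/(5!(1-ρ)) ]⁻¹
Σ = a^0/0! + a^1/1! + a^2/2! + a^3/3! + a^4/4! = 1.00000 + 3.60976 + 6.51517 + 7.83939 + 7.07457 = 26.0389
a^5/(5!(1-ρ)) = 612.8995/(120 × 0.2780488) = 18.3691
P₀ = 1/(26.0389 + 18.3691) = 0.02252
Lq = P₀·a^5·ρ / (5!(1-ρ)²) = 0.022518 × 612.8995 × 0.72195 / (120 × 0.077311) = 1.0740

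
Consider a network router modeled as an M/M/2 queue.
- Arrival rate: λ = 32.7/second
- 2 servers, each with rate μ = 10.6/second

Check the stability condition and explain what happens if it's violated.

Stability requires ρ = λ/(cμ) < 1
ρ = 32.7/(2 × 10.6) = 32.7/21.20 = 1.5425
Since 1.5425 ≥ 1, the system is UNSTABLE.
Need c > λ/μ = 32.7/10.6 = 3.08.
Minimum servers needed: c = 4.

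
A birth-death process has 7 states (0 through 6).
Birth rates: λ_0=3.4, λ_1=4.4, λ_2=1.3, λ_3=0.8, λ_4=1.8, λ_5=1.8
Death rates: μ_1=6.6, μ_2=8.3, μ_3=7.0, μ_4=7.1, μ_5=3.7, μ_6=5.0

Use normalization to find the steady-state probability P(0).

Ratios P(n)/P(0) = (λ₀···λₙ₋₁)/(μ₁···μₙ):
P(1)/P(0) = (3.4)/(6.6) = 0.5152
P(2)/P(0) = (3.4×4.4)/(6.6×8.3) = 0.2731
P(3)/P(0) = (3.4×4.4×1.3)/(6.6×8.3×7.0) = 0.05072
P(4)/P(0) = (3.4×4.4×1.3×0.8)/(6.6×8.3×7.0×7.1) = 0.005715
P(5)/P(0) = (3.4×4.4×1.3×0.8×1.8)/(6.6×8.3×7.0×7.1×3.7) = 0.002780
P(6)/P(0) = (3.4×4.4×1.3×0.8×1.8×1.8)/(6.6×8.3×7.0×7.1×3.7×5.0) = 0.001001

Normalization: ∑ P(n) = 1
P(0) × (1.0000 + 0.5152 + 0.2731 + 0.05072 + 0.005715 + 0.002780 + 0.001001) = 1
P(0) × 1.8485 = 1
P(0) = 1/1.8485 = 0.5410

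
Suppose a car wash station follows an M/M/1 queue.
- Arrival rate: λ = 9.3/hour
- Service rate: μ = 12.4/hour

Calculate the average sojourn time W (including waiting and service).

First, compute utilization: ρ = λ/μ = 9.3/12.4 = 0.7500
For M/M/1: W = 1/(μ-λ)
W = 1/(12.4-9.3) = 1/3.10
W = 0.3226 hours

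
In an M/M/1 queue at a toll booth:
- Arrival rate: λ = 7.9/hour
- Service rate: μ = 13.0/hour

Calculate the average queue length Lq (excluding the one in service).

ρ = λ/μ = 7.9/13.0 = 0.6077
For M/M/1: Lq = λ²/(μ(μ-λ))
Lq = 62.41/(13.0 × 5.10)
Lq = 0.9413 vehicles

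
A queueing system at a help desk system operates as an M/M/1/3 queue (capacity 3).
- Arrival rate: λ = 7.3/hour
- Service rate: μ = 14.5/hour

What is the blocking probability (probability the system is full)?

ρ = λ/μ = 7.3/14.5 = 0.50345
P₀ = (1-ρ)/(1-ρ^(K+1)) = (1-0.50345)/(1-0.50345^4) = 0.49655/0.93576 = 0.5306
P_K = P₀×ρ^K = 0.53064 × 0.50345^3 = 0.53064 × 0.12761 = 0.06771
Blocking probability = 6.77%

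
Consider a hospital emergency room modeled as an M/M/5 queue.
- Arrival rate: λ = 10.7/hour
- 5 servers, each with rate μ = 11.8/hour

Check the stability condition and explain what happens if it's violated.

Stability requires ρ = λ/(cμ) < 1
ρ = 10.7/(5 × 11.8) = 10.7/59.00 = 0.1814
Since 0.1814 < 1, the system is STABLE.
The servers are busy 18.14% of the time.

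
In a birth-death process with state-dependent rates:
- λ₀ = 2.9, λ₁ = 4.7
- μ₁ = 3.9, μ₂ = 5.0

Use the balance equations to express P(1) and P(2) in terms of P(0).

Balance equations:
State 0: λ₀P₀ = μ₁P₁ → P₁ = (λ₀/μ₁)P₀ = (2.9/3.9)P₀ = 0.7436P₀
State 1: P₂ = (λ₀λ₁)/(μ₁μ₂)P₀ = (2.9×4.7)/(3.9×5.0)P₀ = 0.6990P₀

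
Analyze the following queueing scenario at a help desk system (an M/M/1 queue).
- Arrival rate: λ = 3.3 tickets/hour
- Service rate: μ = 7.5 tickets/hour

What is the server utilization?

Server utilization: ρ = λ/μ
ρ = 3.3/7.5 = 0.4400
The server is busy 44.00% of the time.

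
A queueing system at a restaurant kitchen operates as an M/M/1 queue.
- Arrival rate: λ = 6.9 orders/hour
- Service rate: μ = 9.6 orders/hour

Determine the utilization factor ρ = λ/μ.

Server utilization: ρ = λ/μ
ρ = 6.9/9.6 = 0.7188
The server is busy 71.88% of the time.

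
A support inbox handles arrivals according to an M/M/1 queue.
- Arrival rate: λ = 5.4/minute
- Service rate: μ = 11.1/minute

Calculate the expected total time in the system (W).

First, compute utilization: ρ = λ/μ = 5.4/11.1 = 0.4865
For M/M/1: W = 1/(μ-λ)
W = 1/(11.1-5.4) = 1/5.70
W = 0.1754 minutes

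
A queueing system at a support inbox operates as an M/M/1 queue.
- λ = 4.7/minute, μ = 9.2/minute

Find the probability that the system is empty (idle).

ρ = λ/μ = 4.7/9.2 = 0.5109
P(0) = 1 - ρ = 1 - 0.5109 = 0.4891
The server is idle 48.91% of the time.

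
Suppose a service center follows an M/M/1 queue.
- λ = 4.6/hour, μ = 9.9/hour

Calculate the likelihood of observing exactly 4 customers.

ρ = λ/μ = 4.6/9.9 = 0.4646
P(n) = (1-ρ)ρⁿ
P(4) = (1-0.4646) × 0.4646^4
P(4) = 0.53540 × 0.046593
P(4) = 0.02495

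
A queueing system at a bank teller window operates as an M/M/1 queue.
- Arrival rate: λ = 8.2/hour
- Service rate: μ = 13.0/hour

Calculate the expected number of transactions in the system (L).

ρ = λ/μ = 8.2/13.0 = 0.6308
For M/M/1: L = λ/(μ-λ)
L = 8.2/(13.0-8.2) = 8.2/4.80
L = 1.7083 transactions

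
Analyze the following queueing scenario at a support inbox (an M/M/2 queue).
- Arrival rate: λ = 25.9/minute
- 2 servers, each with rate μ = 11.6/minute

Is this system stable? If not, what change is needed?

Stability requires ρ = λ/(cμ) < 1
ρ = 25.9/(2 × 11.6) = 25.9/23.20 = 1.1164
Since 1.1164 ≥ 1, the system is UNSTABLE.
Need c > λ/μ = 25.9/11.6 = 2.23.
Minimum servers needed: c = 3.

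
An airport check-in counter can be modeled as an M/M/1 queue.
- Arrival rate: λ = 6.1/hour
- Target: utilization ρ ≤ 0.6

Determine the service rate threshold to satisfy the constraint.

ρ = λ/μ, so μ = λ/ρ
μ ≥ 6.1/0.6 = 10.1667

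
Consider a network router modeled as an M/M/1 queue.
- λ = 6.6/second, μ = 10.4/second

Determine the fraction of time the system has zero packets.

ρ = λ/μ = 6.6/10.4 = 0.6346
P(0) = 1 - ρ = 1 - 0.6346 = 0.3654
The server is idle 36.54% of the time.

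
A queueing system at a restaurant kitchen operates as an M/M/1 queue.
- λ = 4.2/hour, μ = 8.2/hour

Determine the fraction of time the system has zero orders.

ρ = λ/μ = 4.2/8.2 = 0.5122
P(0) = 1 - ρ = 1 - 0.5122 = 0.4878
The server is idle 48.78% of the time.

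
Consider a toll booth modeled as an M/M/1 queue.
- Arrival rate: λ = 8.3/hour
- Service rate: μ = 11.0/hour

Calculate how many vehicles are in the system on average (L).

ρ = λ/μ = 8.3/11.0 = 0.7545
For M/M/1: L = λ/(μ-λ)
L = 8.3/(11.0-8.3) = 8.3/2.70
L = 3.0741 vehicles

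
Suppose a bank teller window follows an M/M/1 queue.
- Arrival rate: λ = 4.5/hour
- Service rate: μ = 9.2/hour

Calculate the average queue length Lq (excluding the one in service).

ρ = λ/μ = 4.5/9.2 = 0.4891
For M/M/1: Lq = λ²/(μ(μ-λ))
Lq = 20.25/(9.2 × 4.70)
Lq = 0.4683 transactions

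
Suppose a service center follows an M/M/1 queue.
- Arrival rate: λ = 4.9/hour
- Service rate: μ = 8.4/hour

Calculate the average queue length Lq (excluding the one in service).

ρ = λ/μ = 4.9/8.4 = 0.5833
For M/M/1: Lq = λ²/(μ(μ-λ))
Lq = 24.01/(8.4 × 3.50)
Lq = 0.8167 customers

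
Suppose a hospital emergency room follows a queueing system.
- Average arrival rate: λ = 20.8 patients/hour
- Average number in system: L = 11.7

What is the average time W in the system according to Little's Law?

Little's Law: L = λW, so W = L/λ
W = 11.7/20.8 = 0.5625 hours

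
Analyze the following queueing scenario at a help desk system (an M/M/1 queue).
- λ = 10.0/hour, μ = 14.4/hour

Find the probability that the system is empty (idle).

ρ = λ/μ = 10.0/14.4 = 0.6944
P(0) = 1 - ρ = 1 - 0.6944 = 0.3056
The server is idle 30.56% of the time.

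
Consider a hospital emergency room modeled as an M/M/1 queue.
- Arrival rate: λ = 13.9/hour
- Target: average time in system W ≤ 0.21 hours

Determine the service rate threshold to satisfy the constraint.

For M/M/1: W = 1/(μ-λ)
Need W ≤ 0.21, so 1/(μ-λ) ≤ 0.21
μ - λ ≥ 1/0.21 = 4.7619
μ ≥ 13.9 + 4.7619 = 18.6619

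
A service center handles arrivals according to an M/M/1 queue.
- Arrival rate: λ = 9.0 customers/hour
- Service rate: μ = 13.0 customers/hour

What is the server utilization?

Server utilization: ρ = λ/μ
ρ = 9.0/13.0 = 0.6923
The server is busy 69.23% of the time.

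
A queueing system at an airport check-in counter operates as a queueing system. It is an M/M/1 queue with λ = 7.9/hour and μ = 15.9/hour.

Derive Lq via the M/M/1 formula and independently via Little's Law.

Method 1 (direct): Lq = λ²/(μ(μ-λ)) = 62.41/(15.9 × 8.00) = 0.4906

Method 2 (Little's Law):
W = 1/(μ-λ) = 1/8.00 = 0.12500
Wq = W - 1/μ = 0.12500 - 0.062893 = 0.062107
Lq = λWq = 7.9 × 0.062107 = 0.4906 ✔ (matches Method 1)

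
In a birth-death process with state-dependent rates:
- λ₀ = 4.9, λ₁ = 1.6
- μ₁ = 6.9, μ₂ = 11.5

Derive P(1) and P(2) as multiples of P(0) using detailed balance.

Balance equations:
State 0: λ₀P₀ = μ₁P₁ → P₁ = (λ₀/μ₁)P₀ = (4.9/6.9)P₀ = 0.7101P₀
State 1: P₂ = (λ₀λ₁)/(μ₁μ₂)P₀ = (4.9×1.6)/(6.9×11.5)P₀ = 0.09880P₀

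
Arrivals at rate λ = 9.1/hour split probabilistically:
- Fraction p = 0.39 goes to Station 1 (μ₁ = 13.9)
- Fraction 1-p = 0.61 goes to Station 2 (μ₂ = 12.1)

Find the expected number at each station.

Effective rates: λ₁ = 9.1×0.39 = 3.549, λ₂ = 9.1×0.61 = 5.551
Station 1: ρ₁ = 3.549/13.9 = 0.25532, L₁ = ρ₁/(1-ρ₁) = 0.25532/(1-0.25532) = 0.3429
Station 2: ρ₂ = 5.551/12.1 = 0.45876, L₂ = ρ₂/(1-ρ₂) = 0.45876/(1-0.45876) = 0.8476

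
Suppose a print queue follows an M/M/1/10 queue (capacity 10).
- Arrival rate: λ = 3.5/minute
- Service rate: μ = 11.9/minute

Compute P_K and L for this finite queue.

ρ = λ/μ = 3.5/11.9 = 0.294118
P₀ = (1-ρ)/(1-ρ^(K+1)) = (1-0.294118)/(1-0.294118^11) = 0.7059/1.0000 = 0.7059
P_K = P₀×ρ^K = 0.7059 × 0.294118^10 = 0.7059 × 0.000004844 = 0.000003419
Blocking probability P_10 = 0.000003419 (0.0003419%)
L = ρ[1 - (K+1)ρ^K + Kρ^(K+1)] / [(1-ρ)(1-ρ^(K+1))]
L = 0.294118 × (1 - 11×0.000004844 + 10×0.000001425) / ((1 - 0.294118) × (1 - 0.000001425)) = 0.4167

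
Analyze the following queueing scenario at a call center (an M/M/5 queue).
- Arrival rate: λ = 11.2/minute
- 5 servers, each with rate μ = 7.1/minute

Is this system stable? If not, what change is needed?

Stability requires ρ = λ/(cμ) < 1
ρ = 11.2/(5 × 7.1) = 11.2/35.50 = 0.3155
Since 0.3155 < 1, the system is STABLE.
The servers are busy 31.55% of the time.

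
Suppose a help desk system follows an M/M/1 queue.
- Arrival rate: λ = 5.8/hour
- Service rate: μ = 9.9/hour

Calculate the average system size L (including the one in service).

ρ = λ/μ = 5.8/9.9 = 0.5859
For M/M/1: L = λ/(μ-λ)
L = 5.8/(9.9-5.8) = 5.8/4.10
L = 1.4146 tickets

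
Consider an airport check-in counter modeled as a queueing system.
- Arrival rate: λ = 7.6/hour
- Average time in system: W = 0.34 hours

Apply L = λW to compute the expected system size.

Little's Law: L = λW
L = 7.6 × 0.34 = 2.5840 passengers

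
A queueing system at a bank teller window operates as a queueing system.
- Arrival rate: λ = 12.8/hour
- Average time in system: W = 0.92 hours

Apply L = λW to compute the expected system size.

Little's Law: L = λW
L = 12.8 × 0.92 = 11.7760 transactions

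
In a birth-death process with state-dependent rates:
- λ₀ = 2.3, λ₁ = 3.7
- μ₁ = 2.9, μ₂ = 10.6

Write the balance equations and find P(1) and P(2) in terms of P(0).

Balance equations:
State 0: λ₀P₀ = μ₁P₁ → P₁ = (λ₀/μ₁)P₀ = (2.3/2.9)P₀ = 0.7931P₀
State 1: P₂ = (λ₀λ₁)/(μ₁μ₂)P₀ = (2.3×3.7)/(2.9×10.6)P₀ = 0.2768P₀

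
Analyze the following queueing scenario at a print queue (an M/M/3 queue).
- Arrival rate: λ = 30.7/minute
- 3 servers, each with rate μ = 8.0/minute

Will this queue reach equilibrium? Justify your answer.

Stability requires ρ = λ/(cμ) < 1
ρ = 30.7/(3 × 8.0) = 30.7/24.00 = 1.2792
Since 1.2792 ≥ 1, the system is UNSTABLE.
Need c > λ/μ = 30.7/8.0 = 3.84.
Minimum servers needed: c = 4.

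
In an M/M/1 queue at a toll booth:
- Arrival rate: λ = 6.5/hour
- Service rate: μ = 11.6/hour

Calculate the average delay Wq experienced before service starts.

First, compute utilization: ρ = λ/μ = 6.5/11.6 = 0.5603
For M/M/1: Wq = λ/(μ(μ-λ))
Wq = 6.5/(11.6 × (11.6-6.5))
Wq = 6.5/(11.6 × 5.10)
Wq = 0.1099 hours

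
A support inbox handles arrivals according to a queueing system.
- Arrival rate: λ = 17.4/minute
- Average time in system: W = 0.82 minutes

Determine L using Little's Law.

Little's Law: L = λW
L = 17.4 × 0.82 = 14.2680 emails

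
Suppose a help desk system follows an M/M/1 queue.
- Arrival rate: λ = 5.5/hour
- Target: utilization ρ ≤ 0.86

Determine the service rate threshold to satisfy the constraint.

ρ = λ/μ, so μ = λ/ρ
μ ≥ 5.5/0.86 = 6.3953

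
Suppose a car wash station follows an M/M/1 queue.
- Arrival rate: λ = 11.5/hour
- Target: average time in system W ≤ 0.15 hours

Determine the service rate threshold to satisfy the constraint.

For M/M/1: W = 1/(μ-λ)
Need W ≤ 0.15, so 1/(μ-λ) ≤ 0.15
μ - λ ≥ 1/0.15 = 6.6667
μ ≥ 11.5 + 6.6667 = 18.1667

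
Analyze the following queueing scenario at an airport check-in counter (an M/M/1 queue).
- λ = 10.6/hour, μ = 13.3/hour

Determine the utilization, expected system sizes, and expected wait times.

Step 1: ρ = λ/μ = 10.6/13.3 = 0.7970
Step 2: L = λ/(μ-λ) = 10.6/2.70 = 3.9259
Step 3: Lq = λ²/(μ(μ-λ)) = 112.36/(13.3×2.70) = 3.1289
Step 4: W = 1/(μ-λ) = 1/2.70 = 0.37037
Step 5: Wq = λ/(μ(μ-λ)) = 10.6/(13.3×2.70) = 0.2952
Step 6: P(0) = 1-ρ = 0.2030
Verify: L = λW = 10.6×0.37037 = 3.9259 ✔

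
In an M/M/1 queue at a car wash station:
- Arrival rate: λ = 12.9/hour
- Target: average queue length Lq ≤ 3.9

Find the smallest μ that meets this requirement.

For M/M/1: Lq = λ²/(μ(μ-λ))
Need Lq ≤ 3.9, i.e. μ(μ-λ) ≥ λ²/3.9
μ² - 12.9μ - 166.41/3.9 ≥ 0  →  μ² - 12.9μ - 42.66923 ≥ 0
Quadratic formula (positive root): μ = [λ + √(λ² + 4×42.66923)]/2
Discriminant: 166.41 + 4×42.66923 = 337.0869, √337.0869 = 18.3599
μ ≥ (12.9 + 18.3599)/2 = 15.6300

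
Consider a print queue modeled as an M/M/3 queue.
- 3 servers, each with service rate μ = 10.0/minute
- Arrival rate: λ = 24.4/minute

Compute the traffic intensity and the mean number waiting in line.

Traffic intensity: ρ = λ/(cμ) = 24.4/(3×10.0) = 0.8133
Since ρ = 0.8133 < 1, system is stable.
Offered load a = λ/μ = cρ = 24.4/10.0 = 2.4400
P₀ = [ Σₙ₌₀^2 aⁿ/n! + a^3/(3!(1-ρ)) ]⁻¹
Σ = a^0/0! + a^1/1! + a^2/2! = 1.0000 + 2.4400 + 2.9768 = 6.4168
a^3/(3!(1-ρ)) = 14.5268/(6 × 0.186667) = 12.9703
P₀ = 1/(6.4168 + 12.9703) = 0.05158
Lq = P₀·a^3·ρ / (3!(1-ρ)²) = 0.0515806 × 14.5268 × 0.813333 / (6 × 0.0348444) = 2.9150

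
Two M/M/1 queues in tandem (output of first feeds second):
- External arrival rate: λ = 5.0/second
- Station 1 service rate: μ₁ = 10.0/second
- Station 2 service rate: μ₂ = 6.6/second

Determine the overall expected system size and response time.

By Jackson's theorem, each station behaves as independent M/M/1.
Station 1: ρ₁ = 5.0/10.0 = 0.5000, L₁ = ρ₁/(1-ρ₁) = λ/(μ₁-λ) = 5.0/5.00 = 1.0000
Station 2: ρ₂ = 5.0/6.6 = 0.7576, L₂ = ρ₂/(1-ρ₂) = λ/(μ₂-λ) = 5.0/1.60 = 3.1250
Total: L = L₁ + L₂ = 1.0000 + 3.1250 = 4.1250
W = L/λ = 4.1250/5.0 = 0.8250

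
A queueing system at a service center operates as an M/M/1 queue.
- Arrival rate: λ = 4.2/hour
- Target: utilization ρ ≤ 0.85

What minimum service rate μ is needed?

ρ = λ/μ, so μ = λ/ρ
μ ≥ 4.2/0.85 = 4.9412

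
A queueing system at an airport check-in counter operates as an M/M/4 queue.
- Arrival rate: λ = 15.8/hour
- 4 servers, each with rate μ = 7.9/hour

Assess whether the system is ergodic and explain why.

Stability requires ρ = λ/(cμ) < 1
ρ = 15.8/(4 × 7.9) = 15.8/31.60 = 0.5000
Since 0.5000 < 1, the system is STABLE.
The servers are busy 50.00% of the time.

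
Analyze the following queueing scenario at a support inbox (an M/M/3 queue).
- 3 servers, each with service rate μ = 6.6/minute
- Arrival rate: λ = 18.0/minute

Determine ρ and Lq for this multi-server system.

Traffic intensity: ρ = λ/(cμ) = 18.0/(3×6.6) = 0.9091
Since ρ = 0.9091 < 1, system is stable.
Offered load a = λ/μ = cρ = 18.0/6.6 = 2.7273
P₀ = [ Σₙ₌₀^2 aⁿ/n! + a^3/(3!(1-ρ)) ]⁻¹
Σ = a^0/0! + a^1/1! + a^2/2! = 1.0000 + 2.7273 + 3.7190 = 7.4463
a^3/(3!(1-ρ)) = 20.2855/(6 × 0.090909) = 37.1901
P₀ = 1/(7.4463 + 37.1901) = 0.02240
Lq = P₀·a^3·ρ / (3!(1-ρ)²) = 0.0224033 × 20.2855 × 0.909091 / (6 × 0.00826446) = 8.3318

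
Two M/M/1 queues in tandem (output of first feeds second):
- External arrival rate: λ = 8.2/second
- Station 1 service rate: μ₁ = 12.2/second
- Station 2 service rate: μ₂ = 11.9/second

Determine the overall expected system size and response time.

By Jackson's theorem, each station behaves as independent M/M/1.
Station 1: ρ₁ = 8.2/12.2 = 0.6721, L₁ = ρ₁/(1-ρ₁) = λ/(μ₁-λ) = 8.2/4.00 = 2.0500
Station 2: ρ₂ = 8.2/11.9 = 0.6891, L₂ = ρ₂/(1-ρ₂) = λ/(μ₂-λ) = 8.2/3.70 = 2.2162
Total: L = L₁ + L₂ = 2.0500 + 2.2162 = 4.2662
W = L/λ = 4.2662/8.2 = 0.5203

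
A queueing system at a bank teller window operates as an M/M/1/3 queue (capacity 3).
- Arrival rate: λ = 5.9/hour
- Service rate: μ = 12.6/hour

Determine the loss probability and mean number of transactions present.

ρ = λ/μ = 5.9/12.6 = 0.46825
P₀ = (1-ρ)/(1-ρ^(K+1)) = (1-0.46825)/(1-0.46825^4) = 0.5317/0.9519 = 0.5586
P_K = P₀×ρ^K = 0.55860 × 0.46825^3 = 0.55860 × 0.10267 = 0.05735
Blocking probability P_3 = 0.05735 (5.74%)
L = ρ[1 - (K+1)ρ^K + Kρ^(K+1)] / [(1-ρ)(1-ρ^(K+1))]
L = 0.46825 × (1 - 4×0.10267 + 3×0.048074) / ((1 - 0.46825) × (1 - 0.048074)) = 0.6786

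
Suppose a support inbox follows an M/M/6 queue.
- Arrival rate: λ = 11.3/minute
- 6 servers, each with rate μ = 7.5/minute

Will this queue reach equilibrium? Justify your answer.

Stability requires ρ = λ/(cμ) < 1
ρ = 11.3/(6 × 7.5) = 11.3/45.00 = 0.2511
Since 0.2511 < 1, the system is STABLE.
The servers are busy 25.11% of the time.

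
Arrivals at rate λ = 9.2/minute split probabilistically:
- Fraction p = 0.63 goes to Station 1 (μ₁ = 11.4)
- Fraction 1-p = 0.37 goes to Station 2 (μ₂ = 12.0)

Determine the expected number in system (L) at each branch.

Effective rates: λ₁ = 9.2×0.63 = 5.796, λ₂ = 9.2×0.37 = 3.404
Station 1: ρ₁ = 5.796/11.4 = 0.50842, L₁ = ρ₁/(1-ρ₁) = 0.50842/(1-0.50842) = 1.0343
Station 2: ρ₂ = 3.404/12.0 = 0.28367, L₂ = ρ₂/(1-ρ₂) = 0.28367/(1-0.28367) = 0.3960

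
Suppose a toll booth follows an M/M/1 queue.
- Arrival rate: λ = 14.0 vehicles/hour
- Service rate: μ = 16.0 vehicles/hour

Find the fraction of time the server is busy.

Server utilization: ρ = λ/μ
ρ = 14.0/16.0 = 0.8750
The server is busy 87.50% of the time.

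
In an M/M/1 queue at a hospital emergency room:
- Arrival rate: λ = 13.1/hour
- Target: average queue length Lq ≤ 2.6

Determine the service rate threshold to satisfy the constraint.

For M/M/1: Lq = λ²/(μ(μ-λ))
Need Lq ≤ 2.6, i.e. μ(μ-λ) ≥ λ²/2.6
μ² - 13.1μ - 171.61/2.6 ≥ 0  →  μ² - 13.1μ - 66.00385 ≥ 0
Quadratic formula (positive root): μ = [λ + √(λ² + 4×66.00385)]/2
Discriminant: 171.61 + 4×66.00385 = 435.6254, √435.6254 = 20.8716
μ ≥ (13.1 + 20.8716)/2 = 16.9858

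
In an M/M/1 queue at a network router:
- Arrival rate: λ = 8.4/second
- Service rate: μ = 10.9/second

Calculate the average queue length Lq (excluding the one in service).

ρ = λ/μ = 8.4/10.9 = 0.7706
For M/M/1: Lq = λ²/(μ(μ-λ))
Lq = 70.56/(10.9 × 2.50)
Lq = 2.5894 packets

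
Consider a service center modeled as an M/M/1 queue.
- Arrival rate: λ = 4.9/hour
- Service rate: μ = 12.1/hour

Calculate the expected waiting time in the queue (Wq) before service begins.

First, compute utilization: ρ = λ/μ = 4.9/12.1 = 0.4050
For M/M/1: Wq = λ/(μ(μ-λ))
Wq = 4.9/(12.1 × (12.1-4.9))
Wq = 4.9/(12.1 × 7.20)
Wq = 0.05624 hours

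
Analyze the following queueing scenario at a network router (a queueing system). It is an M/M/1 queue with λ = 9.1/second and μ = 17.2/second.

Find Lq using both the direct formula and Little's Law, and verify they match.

Method 1 (direct): Lq = λ²/(μ(μ-λ)) = 82.81/(17.2 × 8.10) = 0.5944

Method 2 (Little's Law):
W = 1/(μ-λ) = 1/8.10 = 0.12346
Wq = W - 1/μ = 0.12346 - 0.058140 = 0.06532
Lq = λWq = 9.1 × 0.06532 = 0.5944 ✔ (matches Method 1)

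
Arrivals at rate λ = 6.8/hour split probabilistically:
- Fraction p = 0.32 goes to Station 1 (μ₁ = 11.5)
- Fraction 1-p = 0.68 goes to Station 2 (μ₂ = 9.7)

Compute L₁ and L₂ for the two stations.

Effective rates: λ₁ = 6.8×0.32 = 2.176, λ₂ = 6.8×0.68 = 4.624
Station 1: ρ₁ = 2.176/11.5 = 0.18922, L₁ = ρ₁/(1-ρ₁) = 0.18922/(1-0.18922) = 0.2334
Station 2: ρ₂ = 4.624/9.7 = 0.476701, L₂ = ρ₂/(1-ρ₂) = 0.476701/(1-0.476701) = 0.9110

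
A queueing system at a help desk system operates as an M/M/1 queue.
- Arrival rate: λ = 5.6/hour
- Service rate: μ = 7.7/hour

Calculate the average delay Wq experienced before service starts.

First, compute utilization: ρ = λ/μ = 5.6/7.7 = 0.7273
For M/M/1: Wq = λ/(μ(μ-λ))
Wq = 5.6/(7.7 × (7.7-5.6))
Wq = 5.6/(7.7 × 2.10)
Wq = 0.3463 hours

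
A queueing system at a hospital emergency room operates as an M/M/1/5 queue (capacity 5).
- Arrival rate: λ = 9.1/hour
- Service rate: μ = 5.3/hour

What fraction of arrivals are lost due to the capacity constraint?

ρ = λ/μ = 9.1/5.3 = 1.7170
P₀ = (1-ρ)/(1-ρ^(K+1)) = (1-1.7170)/(1-1.7170^6) = -0.7170/-24.6225 = 0.02912
P_K = P₀×ρ^K = 0.0291197 × 1.7170^5 = 0.0291197 × 14.9228 = 0.4345
Blocking probability = 43.45%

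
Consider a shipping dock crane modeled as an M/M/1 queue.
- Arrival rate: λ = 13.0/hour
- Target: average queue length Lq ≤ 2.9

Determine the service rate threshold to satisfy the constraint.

For M/M/1: Lq = λ²/(μ(μ-λ))
Need Lq ≤ 2.9, i.e. μ(μ-λ) ≥ λ²/2.9
μ² - 13.0μ - 169.00/2.9 ≥ 0  →  μ² - 13.0μ - 58.27586 ≥ 0
Quadratic formula (positive root): μ = [λ + √(λ² + 4×58.27586)]/2
Discriminant: 169.00 + 4×58.27586 = 402.1034, √402.1034 = 20.05252
μ ≥ (13.0 + 20.05252)/2 = 16.5263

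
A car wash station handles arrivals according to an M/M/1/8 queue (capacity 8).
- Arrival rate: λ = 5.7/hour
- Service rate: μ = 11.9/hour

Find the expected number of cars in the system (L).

ρ = λ/μ = 5.7/11.9 = 0.4790
P₀ = (1-ρ)/(1-ρ^(K+1)) = (1-0.4790)/(1-0.4790^9) = 0.5210/0.9987 = 0.5217
P_K = P₀×ρ^K = 0.5217 × 0.4790^8 = 0.5217 × 0.002771 = 0.001446
L = ρ[1 - (K+1)ρ^K + Kρ^(K+1)] / [(1-ρ)(1-ρ^(K+1))]
L = 0.4790 × (1 - 9×0.002771 + 8×0.001327) / ((1 - 0.4790) × (1 - 0.001327)) = 0.9074 cars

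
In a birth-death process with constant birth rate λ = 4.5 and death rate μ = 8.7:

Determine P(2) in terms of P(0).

For constant rates: P(n)/P(0) = (λ/μ)^n
P(2)/P(0) = (4.5/8.7)^2 = 0.5172^2 = 0.2675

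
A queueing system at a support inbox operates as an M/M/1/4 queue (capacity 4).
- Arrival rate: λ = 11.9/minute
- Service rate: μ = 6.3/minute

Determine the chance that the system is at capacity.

ρ = λ/μ = 11.9/6.3 = 1.8889
P₀ = (1-ρ)/(1-ρ^(K+1)) = (1-1.8889)/(1-1.8889^5) = -0.8889/-23.0461 = 0.03857
P_K = P₀×ρ^K = 0.03857 × 1.8889^4 = 0.03857 × 12.7302 = 0.4910
Blocking probability = 49.10%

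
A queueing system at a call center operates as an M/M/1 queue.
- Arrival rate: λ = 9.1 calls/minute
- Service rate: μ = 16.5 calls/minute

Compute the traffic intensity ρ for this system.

Server utilization: ρ = λ/μ
ρ = 9.1/16.5 = 0.5515
The server is busy 55.15% of the time.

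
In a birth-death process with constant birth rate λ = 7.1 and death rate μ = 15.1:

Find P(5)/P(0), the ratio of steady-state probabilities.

For constant rates: P(n)/P(0) = (λ/μ)^n
P(5)/P(0) = (7.1/15.1)^5 = 0.4702^5 = 0.02298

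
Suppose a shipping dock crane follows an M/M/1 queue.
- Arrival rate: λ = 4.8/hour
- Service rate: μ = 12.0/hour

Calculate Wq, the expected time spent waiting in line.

First, compute utilization: ρ = λ/μ = 4.8/12.0 = 0.4000
For M/M/1: Wq = λ/(μ(μ-λ))
Wq = 4.8/(12.0 × (12.0-4.8))
Wq = 4.8/(12.0 × 7.20)
Wq = 0.05556 hours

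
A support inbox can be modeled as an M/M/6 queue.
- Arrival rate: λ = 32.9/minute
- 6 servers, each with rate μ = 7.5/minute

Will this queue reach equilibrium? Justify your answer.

Stability requires ρ = λ/(cμ) < 1
ρ = 32.9/(6 × 7.5) = 32.9/45.00 = 0.7311
Since 0.7311 < 1, the system is STABLE.
The servers are busy 73.11% of the time.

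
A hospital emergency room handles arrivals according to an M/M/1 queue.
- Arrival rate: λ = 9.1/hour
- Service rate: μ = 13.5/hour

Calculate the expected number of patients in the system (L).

ρ = λ/μ = 9.1/13.5 = 0.6741
For M/M/1: L = λ/(μ-λ)
L = 9.1/(13.5-9.1) = 9.1/4.40
L = 2.0682 patients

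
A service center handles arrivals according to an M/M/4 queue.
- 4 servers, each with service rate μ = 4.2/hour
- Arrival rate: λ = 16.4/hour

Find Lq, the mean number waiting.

Traffic intensity: ρ = λ/(cμ) = 16.4/(4×4.2) = 0.9762
Since ρ = 0.9762 < 1, system is stable.
Offered load a = λ/μ = cρ = 16.4/4.2 = 3.9048
P₀ = [ Σₙ₌₀^3 aⁿ/n! + a^4/(4!(1-ρ)) ]⁻¹
Σ = a^0/0! + a^1/1! + a^2/2! + a^3/3! = 1.00000 + 3.90476 + 7.62358 + 9.92276 = 22.4511
a^4/(4!(1-ρ)) = 232.47606/(24 × 0.023809524) = 406.8331
P₀ = 1/(22.4511 + 406.8331) = 0.002329
Lq = P₀·a^4·ρ / (4!(1-ρ)²) = 0.0023294591 × 232.47606 × 0.97619048 / (24 × 0.00056689342) = 38.8557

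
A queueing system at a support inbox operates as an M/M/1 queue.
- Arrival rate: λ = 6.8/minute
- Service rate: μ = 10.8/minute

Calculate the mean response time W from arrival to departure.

First, compute utilization: ρ = λ/μ = 6.8/10.8 = 0.6296
For M/M/1: W = 1/(μ-λ)
W = 1/(10.8-6.8) = 1/4.00
W = 0.2500 minutes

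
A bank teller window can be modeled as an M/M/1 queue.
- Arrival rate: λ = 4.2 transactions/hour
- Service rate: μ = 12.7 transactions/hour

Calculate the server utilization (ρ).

Server utilization: ρ = λ/μ
ρ = 4.2/12.7 = 0.3307
The server is busy 33.07% of the time.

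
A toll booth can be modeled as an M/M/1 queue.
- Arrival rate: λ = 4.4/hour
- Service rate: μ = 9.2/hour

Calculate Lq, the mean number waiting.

ρ = λ/μ = 4.4/9.2 = 0.4783
For M/M/1: Lq = λ²/(μ(μ-λ))
Lq = 19.36/(9.2 × 4.80)
Lq = 0.4384 vehicles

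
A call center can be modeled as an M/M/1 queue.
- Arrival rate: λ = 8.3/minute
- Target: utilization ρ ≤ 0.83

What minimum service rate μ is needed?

ρ = λ/μ, so μ = λ/ρ
μ ≥ 8.3/0.83 = 10.0000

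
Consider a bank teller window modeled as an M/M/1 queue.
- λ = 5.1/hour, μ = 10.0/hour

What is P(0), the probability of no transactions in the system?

ρ = λ/μ = 5.1/10.0 = 0.5100
P(0) = 1 - ρ = 1 - 0.5100 = 0.4900
The server is idle 49.00% of the time.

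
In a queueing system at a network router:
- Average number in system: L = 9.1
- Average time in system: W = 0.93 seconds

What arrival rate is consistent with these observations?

Little's Law: L = λW, so λ = L/W
λ = 9.1/0.93 = 9.7849 packets/second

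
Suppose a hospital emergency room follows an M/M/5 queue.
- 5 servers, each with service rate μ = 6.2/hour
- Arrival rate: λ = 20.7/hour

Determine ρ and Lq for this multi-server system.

Traffic intensity: ρ = λ/(cμ) = 20.7/(5×6.2) = 0.6677
Since ρ = 0.6677 < 1, system is stable.
Offered load a = λ/μ = cρ = 20.7/6.2 = 3.3387
P₀ = [ Σₙ₌₀^4 aⁿ/n! + a^5/(5!(1-ρ)) ]⁻¹
Σ = a^0/0! + a^1/1! + a^2/2! + a^3/3! + a^4/4! = 1.0000 + 3.3387 + 5.5735 + 6.2028 + 5.1773 = 21.2923
a^5/(5!(1-ρ)) = 414.8521/(120 × 0.332258) = 10.4049
P₀ = 1/(21.2923 + 10.4049) = 0.03155
Lq = P₀·a^5·ρ / (5!(1-ρ)²) = 0.03155 × 414.8521 × 0.6677 / (120 × 0.1104) = 0.6597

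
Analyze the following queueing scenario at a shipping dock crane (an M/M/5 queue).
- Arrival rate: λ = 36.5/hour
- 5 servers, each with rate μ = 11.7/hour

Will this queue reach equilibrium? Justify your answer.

Stability requires ρ = λ/(cμ) < 1
ρ = 36.5/(5 × 11.7) = 36.5/58.50 = 0.6239
Since 0.6239 < 1, the system is STABLE.
The servers are busy 62.39% of the time.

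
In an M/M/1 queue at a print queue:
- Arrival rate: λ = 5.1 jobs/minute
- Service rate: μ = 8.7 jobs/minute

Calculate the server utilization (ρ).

Server utilization: ρ = λ/μ
ρ = 5.1/8.7 = 0.5862
The server is busy 58.62% of the time.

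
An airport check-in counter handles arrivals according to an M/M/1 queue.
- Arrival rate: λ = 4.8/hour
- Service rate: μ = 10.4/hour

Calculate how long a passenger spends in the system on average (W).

First, compute utilization: ρ = λ/μ = 4.8/10.4 = 0.4615
For M/M/1: W = 1/(μ-λ)
W = 1/(10.4-4.8) = 1/5.60
W = 0.1786 hours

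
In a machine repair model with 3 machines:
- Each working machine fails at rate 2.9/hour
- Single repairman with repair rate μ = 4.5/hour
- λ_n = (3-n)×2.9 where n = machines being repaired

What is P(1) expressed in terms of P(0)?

P(1)/P(0) = ∏_{i=0}^{1-1} λ_i/μ_{i+1}
= (3-0)×2.9/4.5
= 1.9333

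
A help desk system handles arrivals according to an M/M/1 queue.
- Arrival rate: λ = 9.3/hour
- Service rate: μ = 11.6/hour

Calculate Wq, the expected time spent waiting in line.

First, compute utilization: ρ = λ/μ = 9.3/11.6 = 0.8017
For M/M/1: Wq = λ/(μ(μ-λ))
Wq = 9.3/(11.6 × (11.6-9.3))
Wq = 9.3/(11.6 × 2.30)
Wq = 0.3486 hours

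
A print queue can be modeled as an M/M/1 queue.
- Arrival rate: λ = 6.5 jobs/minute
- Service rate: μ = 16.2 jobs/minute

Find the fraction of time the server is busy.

Server utilization: ρ = λ/μ
ρ = 6.5/16.2 = 0.4012
The server is busy 40.12% of the time.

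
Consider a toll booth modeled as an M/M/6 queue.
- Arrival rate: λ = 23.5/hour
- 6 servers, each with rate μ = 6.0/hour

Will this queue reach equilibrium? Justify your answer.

Stability requires ρ = λ/(cμ) < 1
ρ = 23.5/(6 × 6.0) = 23.5/36.00 = 0.6528
Since 0.6528 < 1, the system is STABLE.
The servers are busy 65.28% of the time.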